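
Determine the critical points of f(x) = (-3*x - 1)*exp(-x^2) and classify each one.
f'(x) = (2*x*(3*x + 1) - 3)*exp(-x^2)

Solve f'(x) = 0:
  f'(x) = (6*x^2 + 2*x - 3)·exp(-x^2) and exp(-x^2) > 0 for every x, so f'(x) = 0 ⇔ 6*x^2 + 2*x - 3 = 0.
  6*x^2 + 2*x - 3 = 0 has no rational roots; quadratic formula: x = (-2 ± √76)/12.
  ⇒ x = -sqrt(19)/6 - 1/6 ≈ -0.8931, -1/6 + sqrt(19)/6 ≈ 0.5598

f''(x) = 2*(-6*x^3 - 2*x^2 + 9*x + 1)*exp(-x^2)
Second-derivative test at each critical point:
  f''(-0.8931) = -3.9261 < 0 → local maximum
  f''(0.5598) = 6.3724 > 0 → local minimum

Critical points: x = -sqrt(19)/6 - 1/6 ≈ -0.8931 (local maximum); x = -1/6 + sqrt(19)/6 ≈ 0.5598 (local minimum)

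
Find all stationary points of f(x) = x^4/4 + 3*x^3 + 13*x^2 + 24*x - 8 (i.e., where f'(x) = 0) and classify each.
f'(x) = x^3 + 9*x^2 + 26*x + 24

Solve f'(x) = 0:
  Factor: x^3 + 9*x^2 + 26*x + 24 = (x + 2)*(x + 3)*(x + 4) = 0.
  ⇒ x = -4, -3, -2

f''(x) = 3*x^2 + 18*x + 26
Second-derivative test at each critical point:
  f''(-4) = 2 > 0 → local minimum
  f''(-3) = -1 < 0 → local maximum
  f''(-2) = 2 > 0 → local minimum

Critical points: x = -4 (local minimum); x = -3 (local maximum); x = -2 (local minimum)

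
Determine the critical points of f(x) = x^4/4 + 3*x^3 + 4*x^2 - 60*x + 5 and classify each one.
f'(x) = x^3 + 9*x^2 + 8*x - 60

Solve f'(x) = 0:
  Factor: x^3 + 9*x^2 + 8*x - 60 = (x - 2)*(x + 5)*(x + 6) = 0.
  ⇒ x = -6, -5, 2

f''(x) = 3*x^2 + 18*x + 8
Second-derivative test at each critical point:
  f''(-6) = 8 > 0 → local minimum
  f''(-5) = -7 < 0 → local maximum
  f''(2) = 56 > 0 → local minimum

Critical points: x = -6 (local minimum); x = -5 (local maximum); x = 2 (local minimum)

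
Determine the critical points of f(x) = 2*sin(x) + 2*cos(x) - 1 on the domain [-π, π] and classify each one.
f'(x) = 2*sqrt(2)*cos(x + pi/4)

Solve f'(x) = 0 on [-π, π]:
  f'(x) = 0 ⇔ 2*cos(x) = 2*sin(x) ⇔ tan(x) = 1, i.e. x = arctan(1) + nπ; keep the solutions lying in [-π, π].
  ⇒ x = -3*pi/4 ≈ -2.3562, pi/4 ≈ 0.7854

f''(x) = -2*sqrt(2)*sin(x + pi/4)
Second-derivative test at each critical point:
  f''(-2.3562) = 2.8284 > 0 → local minimum
  f''(0.7854) = -2.8284 < 0 → local maximum

Critical points: x = -3*pi/4 ≈ -2.3562 (local minimum); x = pi/4 ≈ 0.7854 (local maximum)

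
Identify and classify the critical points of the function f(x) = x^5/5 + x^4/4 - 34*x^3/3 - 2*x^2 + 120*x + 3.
f'(x) = x^4 + x^3 - 34*x^2 - 4*x + 120

Solve f'(x) = 0:
  Factor: x^4 + x^3 - 34*x^2 - 4*x + 120 = (x - 5)*(x - 2)*(x + 2)*(x + 6) = 0.
  ⇒ x = -6, -2, 2, 5

f''(x) = 4*x^3 + 3*x^2 - 68*x - 4
Second-derivative test at each critical point:
  f''(-6) = -352 < 0 → local maximum
  f''(-2) = 112 > 0 → local minimum
  f''(2) = -96 < 0 → local maximum
  f''(5) = 231 > 0 → local minimum

Critical points: x = -6 (local maximum); x = -2 (local minimum); x = 2 (local maximum); x = 5 (local minimum)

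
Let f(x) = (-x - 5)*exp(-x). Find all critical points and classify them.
f'(x) = (x + 4)*exp(-x)

Solve f'(x) = 0:
  f'(x) = (x + 4)·exp(-x) and exp(-x) > 0 for every x, so f'(x) = 0 ⇔ x + 4 = 0.
  x + 4 = 0.
  ⇒ x = -4

f''(x) = (-x - 3)*exp(-x)
Second-derivative test at each critical point:
  f''(-4) = 54.5982 > 0 → local minimum

Critical points: x = -4 (local minimum)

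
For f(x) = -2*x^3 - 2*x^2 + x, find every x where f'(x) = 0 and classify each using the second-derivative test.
f'(x) = -6*x^2 - 4*x + 1

Solve f'(x) = 0:
  6*x^2 + 4*x - 1 = 0 has no rational roots; quadratic formula: x = (-4 ± √40)/12.
  ⇒ x = -sqrt(10)/6 - 1/3 ≈ -0.8604, -1/3 + sqrt(10)/6 ≈ 0.1937

f''(x) = -12*x - 4
Second-derivative test at each critical point:
  f''(-0.8604) = 6.3246 > 0 → local minimum
  f''(0.1937) = -6.3246 < 0 → local maximum

Critical points: x = -sqrt(10)/6 - 1/3 ≈ -0.8604 (local minimum); x = -1/3 + sqrt(10)/6 ≈ 0.1937 (local maximum)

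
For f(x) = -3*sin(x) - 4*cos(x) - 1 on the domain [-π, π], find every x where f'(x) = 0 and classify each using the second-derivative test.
f'(x) = 4*sin(x) - 3*cos(x)

Solve f'(x) = 0 on [-π, π]:
  f'(x) = 0 ⇔ -3*cos(x) = -4*sin(x) ⇔ tan(x) = 3/4, i.e. x = arctan(3/4) + nπ; keep the solutions lying in [-π, π].
  ⇒ x = -pi + atan(3/4) ≈ -2.4981, atan(3/4) ≈ 0.6435

f''(x) = 3*sin(x) + 4*cos(x)
Second-derivative test at each critical point:
  f''(-2.4981) = -5 < 0 → local maximum
  f''(0.6435) = 5 > 0 → local minimum

Critical points: x = -pi + atan(3/4) ≈ -2.4981 (local maximum); x = atan(3/4) ≈ 0.6435 (local minimum)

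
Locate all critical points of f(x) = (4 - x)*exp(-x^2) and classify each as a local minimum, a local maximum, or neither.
f'(x) = (2*x*(x - 4) - 1)*exp(-x^2)

Solve f'(x) = 0:
  f'(x) = (2*x^2 - 8*x - 1)·exp(-x^2) and exp(-x^2) > 0 for every x, so f'(x) = 0 ⇔ 2*x^2 - 8*x - 1 = 0.
  2*x^2 - 8*x - 1 = 0 has no rational roots; quadratic formula: x = (8 ± √72)/4.
  ⇒ x = 2 - 3*sqrt(2)/2 ≈ -0.1213, 2 + 3*sqrt(2)/2 ≈ 4.1213

f''(x) = 2*(2*x^2*(4 - x) + 3*x - 4)*exp(-x^2)
Second-derivative test at each critical point:
  f''(-0.1213) = -8.3613 < 0 → local maximum
  f''(4.1213) = 3.565e-07 > 0 → local minimum

Critical points: x = 2 - 3*sqrt(2)/2 ≈ -0.1213 (local maximum); x = 2 + 3*sqrt(2)/2 ≈ 4.1213 (local minimum)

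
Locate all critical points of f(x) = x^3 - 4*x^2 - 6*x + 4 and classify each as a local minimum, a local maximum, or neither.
f'(x) = 3*x^2 - 8*x - 6

Solve f'(x) = 0:
  3*x^2 - 8*x - 6 = 0 has no rational roots; quadratic formula: x = (8 ± √136)/6.
  ⇒ x = 4/3 - sqrt(34)/3 ≈ -0.6103, 4/3 + sqrt(34)/3 ≈ 3.2770

f''(x) = 6*x - 8
Second-derivative test at each critical point:
  f''(-0.6103) = -11.6619 < 0 → local maximum
  f''(3.2770) = 11.6619 > 0 → local minimum

Critical points: x = 4/3 - sqrt(34)/3 ≈ -0.6103 (local maximum); x = 4/3 + sqrt(34)/3 ≈ 3.2770 (local minimum)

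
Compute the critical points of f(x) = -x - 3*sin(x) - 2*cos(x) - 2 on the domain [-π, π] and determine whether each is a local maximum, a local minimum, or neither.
f'(x) = 2*sin(x) - 3*cos(x) - 1

Solve f'(x) = 0 on [-π, π]:
  f'(x) = 0 ⇔ 2*sin(x) - 3*cos(x) = 1. Write the left side as R·cos(x + φ) with R = √((-3)² + (-2)²) = sqrt(13), cos φ = -3*sqrt(13)/13, sin φ = -2*sqrt(13)/13; then cos(x + φ) = sqrt(13)/13. Solve for x and keep the solutions lying in [-π, π].
  ⇒ x = -pi + atan((2 - 6*sqrt(3))/(-4*sqrt(3) - 3)) ≈ -2.4398, atan((2 + 6*sqrt(3))/(-3 + 4*sqrt(3))) ≈ 1.2638

f''(x) = 3*sin(x) + 2*cos(x)
Second-derivative test at each critical point:
  f''(-2.4398) = -3.4641 < 0 → local maximum
  f''(1.2638) = 3.4641 > 0 → local minimum

Critical points: x = -pi + atan((2 - 6*sqrt(3))/(-4*sqrt(3) - 3)) ≈ -2.4398 (local maximum); x = atan((2 + 6*sqrt(3))/(-3 + 4*sqrt(3))) ≈ 1.2638 (local minimum)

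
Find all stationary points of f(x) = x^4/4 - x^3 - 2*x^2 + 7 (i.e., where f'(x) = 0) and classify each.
f'(x) = x*(x^2 - 3*x - 4)

Solve f'(x) = 0:
  Factor: x^3 - 3*x^2 - 4*x = x*(x - 4)*(x + 1) = 0.
  ⇒ x = -1, 0, 4

f''(x) = 3*x^2 - 6*x - 4
Second-derivative test at each critical point:
  f''(-1) = 5 > 0 → local minimum
  f''(0) = -4 < 0 → local maximum
  f''(4) = 20 > 0 → local minimum

Critical points: x = -1 (local minimum); x = 0 (local maximum); x = 4 (local minimum)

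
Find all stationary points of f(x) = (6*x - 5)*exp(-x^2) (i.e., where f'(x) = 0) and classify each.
f'(x) = 2*(-x*(6*x - 5) + 3)*exp(-x^2)

Solve f'(x) = 0:
  f'(x) = (-12*x^2 + 10*x + 6)·exp(-x^2) and exp(-x^2) > 0 for every x, so f'(x) = 0 ⇔ -12*x^2 + 10*x + 6 = 0.
  Factor: -12*x^2 + 10*x + 6 = -2*(6*x^2 - 5*x - 3); 6*x^2 - 5*x - 3 = 0 has no rational roots; quadratic formula: x = (5 ± √97)/12.
  ⇒ x = 5/12 - sqrt(97)/12 ≈ -0.4041, 5/12 + sqrt(97)/12 ≈ 1.2374

f''(x) = 2*(2*x^2*(6*x - 5) - 18*x + 5)*exp(-x^2)
Second-derivative test at each critical point:
  f''(-0.4041) = 16.7304 > 0 → local minimum
  f''(1.2374) = -4.2603 < 0 → local maximum

Critical points: x = 5/12 - sqrt(97)/12 ≈ -0.4041 (local minimum); x = 5/12 + sqrt(97)/12 ≈ 1.2374 (local maximum)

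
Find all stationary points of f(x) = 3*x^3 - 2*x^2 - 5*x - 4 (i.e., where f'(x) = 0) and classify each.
f'(x) = 9*x^2 - 4*x - 5

Solve f'(x) = 0:
  Factor: 9*x^2 - 4*x - 5 = (x - 1)*(9*x + 5) = 0.
  ⇒ x = -5/9, 1

f''(x) = 18*x - 4
Second-derivative test at each critical point:
  f''(-5/9) = -14 < 0 → local maximum
  f''(1) = 14 > 0 → local minimum

Critical points: x = -5/9 (local maximum); x = 1 (local minimum)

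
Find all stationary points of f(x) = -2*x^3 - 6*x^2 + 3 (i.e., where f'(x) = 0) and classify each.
f'(x) = 6*x*(-x - 2)

Solve f'(x) = 0:
  Factor: -6*x^2 - 12*x = -6*x*(x + 2) = 0.
  ⇒ x = -2, 0

f''(x) = -12*x - 12
Second-derivative test at each critical point:
  f''(-2) = 12 > 0 → local minimum
  f''(0) = -12 < 0 → local maximum

Critical points: x = -2 (local minimum); x = 0 (local maximum)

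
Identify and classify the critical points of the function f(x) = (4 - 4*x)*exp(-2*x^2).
f'(x) = 4*(4*x*(x - 1) - 1)*exp(-2*x^2)

Solve f'(x) = 0:
  f'(x) = (16*x^2 - 16*x - 4)·exp(-2*x^2) and exp(-2*x^2) > 0 for every x, so f'(x) = 0 ⇔ 16*x^2 - 16*x - 4 = 0.
  Factor: 16*x^2 - 16*x - 4 = 4*(4*x^2 - 4*x - 1); 4*x^2 - 4*x - 1 = 0 has no rational roots; quadratic formula: x = (4 ± √32)/8.
  ⇒ x = 1/2 - sqrt(2)/2 ≈ -0.2071, 1/2 + sqrt(2)/2 ≈ 1.2071

f''(x) = 16*(4*x^2*(1 - x) + 3*x - 1)*exp(-2*x^2)
Second-derivative test at each critical point:
  f''(-0.2071) = -20.7672 < 0 → local maximum
  f''(1.2071) = 1.2275 > 0 → local minimum

Critical points: x = 1/2 - sqrt(2)/2 ≈ -0.2071 (local maximum); x = 1/2 + sqrt(2)/2 ≈ 1.2071 (local minimum)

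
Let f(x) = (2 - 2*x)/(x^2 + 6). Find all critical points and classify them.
f'(x) = 2*(-x^2 + 2*x*(x - 1) - 6)/(x^2 + 6)^2

Solve f'(x) = 0:
  f'(x) = 2*(x^2 - 2*x - 6)/(x^2 + 6)^2; the denominator is positive wherever f is defined, so f'(x) = 0 ⇔ 2*x^2 - 4*x - 12 = 0.
  Factor: 2*x^2 - 4*x - 12 = 2*(x^2 - 2*x - 6); x^2 - 2*x - 6 = 0 has no rational roots; quadratic formula: x = (2 ± √28)/2.
  ⇒ x = 1 - sqrt(7) ≈ -1.6458, 1 + sqrt(7) ≈ 3.6458

f''(x) = 4*(4*x^2*(1 - x) + (3*x - 1)*(x^2 + 6))/(x^2 + 6)^3
Second-derivative test at each critical point:
  f''(-1.6458) = -0.1395 < 0 → local maximum
  f''(3.6458) = 0.0284 > 0 → local minimum

Critical points: x = 1 - sqrt(7) ≈ -1.6458 (local maximum); x = 1 + sqrt(7) ≈ 3.6458 (local minimum)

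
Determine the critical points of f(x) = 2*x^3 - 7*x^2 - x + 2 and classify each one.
f'(x) = 6*x^2 - 14*x - 1

Solve f'(x) = 0:
  6*x^2 - 14*x - 1 = 0 has no rational roots; quadratic formula: x = (14 ± √220)/12.
  ⇒ x = 7/6 - sqrt(55)/6 ≈ -0.0694, 7/6 + sqrt(55)/6 ≈ 2.4027

f''(x) = 12*x - 14
Second-derivative test at each critical point:
  f''(-0.0694) = -14.8324 < 0 → local maximum
  f''(2.4027) = 14.8324 > 0 → local minimum

Critical points: x = 7/6 - sqrt(55)/6 ≈ -0.0694 (local maximum); x = 7/6 + sqrt(55)/6 ≈ 2.4027 (local minimum)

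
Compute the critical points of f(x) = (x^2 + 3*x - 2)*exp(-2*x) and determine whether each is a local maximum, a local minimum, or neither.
f'(x) = (-2*x^2 - 4*x + 7)*exp(-2*x)

Solve f'(x) = 0:
  f'(x) = (-2*x^2 - 4*x + 7)·exp(-2*x) and exp(-2*x) > 0 for every x, so f'(x) = 0 ⇔ -2*x^2 - 4*x + 7 = 0.
  2*x^2 + 4*x - 7 = 0 has no rational roots; quadratic formula: x = (-4 ± √72)/4.
  ⇒ x = -3*sqrt(2)/2 - 1 ≈ -3.1213, -1 + 3*sqrt(2)/2 ≈ 1.1213

f''(x) = 2*(2*x^2 + 2*x - 9)*exp(-2*x)
Second-derivative test at each critical point:
  f''(-3.1213) = 4363.2556 > 0 → local minimum
  f''(1.1213) = -0.9009 < 0 → local maximum

Critical points: x = -3*sqrt(2)/2 - 1 ≈ -3.1213 (local minimum); x = -1 + 3*sqrt(2)/2 ≈ 1.1213 (local maximum)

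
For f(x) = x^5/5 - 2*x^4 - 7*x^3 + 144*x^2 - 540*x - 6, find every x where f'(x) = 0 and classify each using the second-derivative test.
f'(x) = x^4 - 8*x^3 - 21*x^2 + 288*x - 540

Solve f'(x) = 0:
  Factor: x^4 - 8*x^3 - 21*x^2 + 288*x - 540 = (x - 6)*(x - 5)*(x - 3)*(x + 6) = 0.
  ⇒ x = -6, 3, 5, 6

f''(x) = 4*x^3 - 24*x^2 - 42*x + 288
Second-derivative test at each critical point:
  f''(-6) = -1188 < 0 → local maximum
  f''(3) = 54 > 0 → local minimum
  f''(5) = -22 < 0 → local maximum
  f''(6) = 36 > 0 → local minimum

Critical points: x = -6 (local maximum); x = 3 (local minimum); x = 5 (local maximum); x = 6 (local minimum)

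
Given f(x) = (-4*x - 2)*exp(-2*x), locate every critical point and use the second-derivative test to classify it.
f'(x) = 8*x*exp(-2*x)

Solve f'(x) = 0:
  f'(x) = (8*x)·exp(-2*x) and exp(-2*x) > 0 for every x, so f'(x) = 0 ⇔ 8*x = 0.
  8*x = 0.
  ⇒ x = 0

f''(x) = 8*(1 - 2*x)*exp(-2*x)
Second-derivative test at each critical point:
  f''(0) = 8 > 0 → local minimum

Critical points: x = 0 (local minimum)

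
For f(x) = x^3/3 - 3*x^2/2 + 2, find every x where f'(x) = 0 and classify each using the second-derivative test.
f'(x) = x*(x - 3)

Solve f'(x) = 0:
  Factor: x^2 - 3*x = x*(x - 3) = 0.
  ⇒ x = 0, 3

f''(x) = 2*x - 3
Second-derivative test at each critical point:
  f''(0) = -3 < 0 → local maximum
  f''(3) = 3 > 0 → local minimum

Critical points: x = 0 (local maximum); x = 3 (local minimum)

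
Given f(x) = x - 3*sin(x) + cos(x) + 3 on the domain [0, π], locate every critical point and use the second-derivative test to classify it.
f'(x) = -sin(x) - 3*cos(x) + 1

Solve f'(x) = 0 on [0, π]:
  f'(x) = 0 ⇔ -sin(x) - 3*cos(x) = -1. Write the left side as R·cos(x + φ) with R = √((-3)² + 1²) = sqrt(10), cos φ = -3*sqrt(10)/10, sin φ = sqrt(10)/10; then cos(x + φ) = -sqrt(10)/10. Solve for x and keep the solutions lying in [0, π].
  ⇒ x = pi/2 ≈ 1.5708

f''(x) = 3*sin(x) - cos(x)
Second-derivative test at each critical point:
  f''(1.5708) = 3 > 0 → local minimum

Critical points: x = pi/2 ≈ 1.5708 (local minimum)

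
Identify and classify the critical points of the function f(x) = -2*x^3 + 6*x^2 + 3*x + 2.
f'(x) = -6*x^2 + 12*x + 3

Solve f'(x) = 0:
  Factor: -6*x^2 + 12*x + 3 = -3*(2*x^2 - 4*x - 1); 2*x^2 - 4*x - 1 = 0 has no rational roots; quadratic formula: x = (4 ± √24)/4.
  ⇒ x = 1 - sqrt(6)/2 ≈ -0.2247, 1 + sqrt(6)/2 ≈ 2.2247

f''(x) = 12 - 12*x
Second-derivative test at each critical point:
  f''(-0.2247) = 14.6969 > 0 → local minimum
  f''(2.2247) = -14.6969 < 0 → local maximum

Critical points: x = 1 - sqrt(6)/2 ≈ -0.2247 (local minimum); x = 1 + sqrt(6)/2 ≈ 2.2247 (local maximum)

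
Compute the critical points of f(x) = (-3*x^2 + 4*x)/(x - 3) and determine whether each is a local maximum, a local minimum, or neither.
f'(x) = 3*(-x^2 + 6*x - 4)/(x^2 - 6*x + 9)

Solve f'(x) = 0:
  f'(x) = -3*(x^2 - 6*x + 4)/(x - 3)^2; the denominator is positive wherever f is defined, so f'(x) = 0 ⇔ -3*x^2 + 18*x - 12 = 0.
  Factor: -3*x^2 + 18*x - 12 = -3*(x^2 - 6*x + 4); x^2 - 6*x + 4 = 0 has no rational roots; quadratic formula: x = (6 ± √20)/2.
  ⇒ x = 3 - sqrt(5) ≈ 0.7639, sqrt(5) + 3 ≈ 5.2361

f''(x) = -30/(x^3 - 9*x^2 + 27*x - 27)
Second-derivative test at each critical point:
  f''(0.7639) = 2.6833 > 0 → local minimum
  f''(5.2361) = -2.6833 < 0 → local maximum

Critical points: x = 3 - sqrt(5) ≈ 0.7639 (local minimum); x = sqrt(5) + 3 ≈ 5.2361 (local maximum)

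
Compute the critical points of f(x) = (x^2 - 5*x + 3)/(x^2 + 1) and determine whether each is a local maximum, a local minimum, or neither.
f'(x) = (5*x^2 - 4*x - 5)/(x^4 + 2*x^2 + 1)

Solve f'(x) = 0:
  f'(x) = (5*x^2 - 4*x - 5)/(x^2 + 1)^2; the denominator is positive wherever f is defined, so f'(x) = 0 ⇔ 5*x^2 - 4*x - 5 = 0.
  5*x^2 - 4*x - 5 = 0 has no rational roots; quadratic formula: x = (4 ± √116)/10.
  ⇒ x = 2/5 - sqrt(29)/5 ≈ -0.6770, 2/5 + sqrt(29)/5 ≈ 1.4770

f''(x) = 2*(-5*x^3 + 6*x^2 + 15*x - 2)/(x^6 + 3*x^4 + 3*x^2 + 1)
Second-derivative test at each critical point:
  f''(-0.6770) = -5.0640 < 0 → local maximum
  f''(1.4770) = 1.0640 > 0 → local minimum

Critical points: x = 2/5 - sqrt(29)/5 ≈ -0.6770 (local maximum); x = 2/5 + sqrt(29)/5 ≈ 1.4770 (local minimum)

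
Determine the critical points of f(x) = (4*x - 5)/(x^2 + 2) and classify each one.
f'(x) = 2*(-2*x^2 + 5*x + 4)/(x^4 + 4*x^2 + 4)

Solve f'(x) = 0:
  f'(x) = -2*(2*x^2 - 5*x - 4)/(x^2 + 2)^2; the denominator is positive wherever f is defined, so f'(x) = 0 ⇔ -4*x^2 + 10*x + 8 = 0.
  Factor: -4*x^2 + 10*x + 8 = -2*(2*x^2 - 5*x - 4); 2*x^2 - 5*x - 4 = 0 has no rational roots; quadratic formula: x = (5 ± √57)/4.
  ⇒ x = 5/4 - sqrt(57)/4 ≈ -0.6375, 5/4 + sqrt(57)/4 ≈ 3.1375

f''(x) = 2*(4*x^2*(4*x - 5) + (5 - 12*x)*(x^2 + 2))/(x^2 + 2)^3
Second-derivative test at each critical point:
  f''(-0.6375) = 2.6076 > 0 → local minimum
  f''(3.1375) = -0.1076 < 0 → local maximum

Critical points: x = 5/4 - sqrt(57)/4 ≈ -0.6375 (local minimum); x = 5/4 + sqrt(57)/4 ≈ 3.1375 (local maximum)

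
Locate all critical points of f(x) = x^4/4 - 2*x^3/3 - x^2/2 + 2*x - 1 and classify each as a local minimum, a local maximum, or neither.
f'(x) = x^3 - 2*x^2 - x + 2

Solve f'(x) = 0:
  Factor: x^3 - 2*x^2 - x + 2 = (x - 2)*(x - 1)*(x + 1) = 0.
  ⇒ x = -1, 1, 2

f''(x) = 3*x^2 - 4*x - 1
Second-derivative test at each critical point:
  f''(-1) = 6 > 0 → local minimum
  f''(1) = -2 < 0 → local maximum
  f''(2) = 3 > 0 → local minimum

Critical points: x = -1 (local minimum); x = 1 (local maximum); x = 2 (local minimum)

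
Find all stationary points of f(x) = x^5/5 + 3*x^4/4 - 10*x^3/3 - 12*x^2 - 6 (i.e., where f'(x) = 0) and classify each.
f'(x) = x*(x^3 + 3*x^2 - 10*x - 24)

Solve f'(x) = 0:
  Factor: x^4 + 3*x^3 - 10*x^2 - 24*x = x*(x - 3)*(x + 2)*(x + 4) = 0.
  ⇒ x = -4, -2, 0, 3

f''(x) = 4*x^3 + 9*x^2 - 20*x - 24
Second-derivative test at each critical point:
  f''(-4) = -56 < 0 → local maximum
  f''(-2) = 20 > 0 → local minimum
  f''(0) = -24 < 0 → local maximum
  f''(3) = 105 > 0 → local minimum

Critical points: x = -4 (local maximum); x = -2 (local minimum); x = 0 (local maximum); x = 3 (local minimum)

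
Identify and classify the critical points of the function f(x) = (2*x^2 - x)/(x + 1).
f'(x) = (2*x^2 + 4*x - 1)/(x^2 + 2*x + 1)

Solve f'(x) = 0:
  f'(x) = (2*x^2 + 4*x - 1)/(x + 1)^2; the denominator is positive wherever f is defined, so f'(x) = 0 ⇔ 2*x^2 + 4*x - 1 = 0.
  2*x^2 + 4*x - 1 = 0 has no rational roots; quadratic formula: x = (-4 ± √24)/4.
  ⇒ x = -sqrt(6)/2 - 1 ≈ -2.2247, -1 + sqrt(6)/2 ≈ 0.2247

f''(x) = 6/(x^3 + 3*x^2 + 3*x + 1)
Second-derivative test at each critical point:
  f''(-2.2247) = -3.2660 < 0 → local maximum
  f''(0.2247) = 3.2660 > 0 → local minimum

Critical points: x = -sqrt(6)/2 - 1 ≈ -2.2247 (local maximum); x = -1 + sqrt(6)/2 ≈ 0.2247 (local minimum)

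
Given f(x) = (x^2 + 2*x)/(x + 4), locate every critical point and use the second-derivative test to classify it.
f'(x) = (x^2 + 8*x + 8)/(x^2 + 8*x + 16)

Solve f'(x) = 0:
  f'(x) = (x^2 + 8*x + 8)/(x + 4)^2; the denominator is positive wherever f is defined, so f'(x) = 0 ⇔ x^2 + 8*x + 8 = 0.
  x^2 + 8*x + 8 = 0 has no rational roots; quadratic formula: x = (-8 ± √32)/2.
  ⇒ x = -4 - 2*sqrt(2) ≈ -6.8284, -4 + 2*sqrt(2) ≈ -1.1716

f''(x) = 16/(x^3 + 12*x^2 + 48*x + 64)
Second-derivative test at each critical point:
  f''(-6.8284) = -0.7071 < 0 → local maximum
  f''(-1.1716) = 0.7071 > 0 → local minimum

Critical points: x = -4 - 2*sqrt(2) ≈ -6.8284 (local maximum); x = -4 + 2*sqrt(2) ≈ -1.1716 (local minimum)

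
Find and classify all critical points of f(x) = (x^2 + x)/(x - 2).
f'(x) = (x^2 - 4*x - 2)/(x^2 - 4*x + 4)

Solve f'(x) = 0:
  f'(x) = (x^2 - 4*x - 2)/(x - 2)^2; the denominator is positive wherever f is defined, so f'(x) = 0 ⇔ x^2 - 4*x - 2 = 0.
  x^2 - 4*x - 2 = 0 has no rational roots; quadratic formula: x = (4 ± √24)/2.
  ⇒ x = 2 - sqrt(6) ≈ -0.4495, 2 + sqrt(6) ≈ 4.4495

f''(x) = 12/(x^3 - 6*x^2 + 12*x - 8)
Second-derivative test at each critical point:
  f''(-0.4495) = -0.8165 < 0 → local maximum
  f''(4.4495) = 0.8165 > 0 → local minimum

Critical points: x = 2 - sqrt(6) ≈ -0.4495 (local maximum); x = 2 + sqrt(6) ≈ 4.4495 (local minimum)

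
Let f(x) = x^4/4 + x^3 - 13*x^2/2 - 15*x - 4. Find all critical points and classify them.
f'(x) = x^3 + 3*x^2 - 13*x - 15

Solve f'(x) = 0:
  Factor: x^3 + 3*x^2 - 13*x - 15 = (x - 3)*(x + 1)*(x + 5) = 0.
  ⇒ x = -5, -1, 3

f''(x) = 3*x^2 + 6*x - 13
Second-derivative test at each critical point:
  f''(-5) = 32 > 0 → local minimum
  f''(-1) = -16 < 0 → local maximum
  f''(3) = 32 > 0 → local minimum

Critical points: x = -5 (local minimum); x = -1 (local maximum); x = 3 (local minimum)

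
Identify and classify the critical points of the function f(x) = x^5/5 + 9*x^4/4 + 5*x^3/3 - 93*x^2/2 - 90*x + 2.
f'(x) = x^4 + 9*x^3 + 5*x^2 - 93*x - 90

Solve f'(x) = 0:
  Factor: x^4 + 9*x^3 + 5*x^2 - 93*x - 90 = (x - 3)*(x + 1)*(x + 5)*(x + 6) = 0.
  ⇒ x = -6, -5, -1, 3

f''(x) = 4*x^3 + 27*x^2 + 10*x - 93
Second-derivative test at each critical point:
  f''(-6) = -45 < 0 → local maximum
  f''(-5) = 32 > 0 → local minimum
  f''(-1) = -80 < 0 → local maximum
  f''(3) = 288 > 0 → local minimum

Critical points: x = -6 (local maximum); x = -5 (local minimum); x = -1 (local maximum); x = 3 (local minimum)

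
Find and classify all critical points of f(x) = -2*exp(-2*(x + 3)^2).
f'(x) = 8*(x + 3)*exp(-2*(x + 3)^2)

Solve f'(x) = 0:
  f'(x) = (8*x + 24)·exp(-2*(x + 3)^2) and exp(-2*(x + 3)^2) > 0 for every x, so f'(x) = 0 ⇔ 8*x + 24 = 0.
  Factor: 8*x + 24 = 8*(x + 3) = 0.
  ⇒ x = -3

f''(x) = 8*(1 - 4*(x + 3)^2)*exp(-2*(x + 3)^2)
Second-derivative test at each critical point:
  f''(-3) = 8 > 0 → local minimum

Critical points: x = -3 (local minimum)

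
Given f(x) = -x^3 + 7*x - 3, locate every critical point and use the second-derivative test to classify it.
f'(x) = 7 - 3*x^2

Solve f'(x) = 0:
  3*x^2 - 7 = 0 has no rational roots; quadratic formula: x = (0 ± √84)/6.
  ⇒ x = -sqrt(21)/3 ≈ -1.5275, sqrt(21)/3 ≈ 1.5275

f''(x) = -6*x
Second-derivative test at each critical point:
  f''(-1.5275) = 9.1652 > 0 → local minimum
  f''(1.5275) = -9.1652 < 0 → local maximum

Critical points: x = -sqrt(21)/3 ≈ -1.5275 (local minimum); x = sqrt(21)/3 ≈ 1.5275 (local maximum)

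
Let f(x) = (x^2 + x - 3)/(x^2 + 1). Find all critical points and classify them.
f'(x) = (-x^2 + 8*x + 1)/(x^4 + 2*x^2 + 1)

Solve f'(x) = 0:
  f'(x) = -(x^2 - 8*x - 1)/(x^2 + 1)^2; the denominator is positive wherever f is defined, so f'(x) = 0 ⇔ -x^2 + 8*x + 1 = 0.
  x^2 - 8*x - 1 = 0 has no rational roots; quadratic formula: x = (8 ± √68)/2.
  ⇒ x = 4 - sqrt(17) ≈ -0.1231, 4 + sqrt(17) ≈ 8.1231

f''(x) = 2*(x^3 - 12*x^2 - 3*x + 4)/(x^6 + 3*x^4 + 3*x^2 + 1)
Second-derivative test at each critical point:
  f''(-0.1231) = 8.0018 > 0 → local minimum
  f''(8.1231) = -0.0018 < 0 → local maximum

Critical points: x = 4 - sqrt(17) ≈ -0.1231 (local minimum); x = 4 + sqrt(17) ≈ 8.1231 (local maximum)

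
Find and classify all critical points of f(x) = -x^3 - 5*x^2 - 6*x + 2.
f'(x) = -3*x^2 - 10*x - 6

Solve f'(x) = 0:
  3*x^2 + 10*x + 6 = 0 has no rational roots; quadratic formula: x = (-10 ± √28)/6.
  ⇒ x = -5/3 - sqrt(7)/3 ≈ -2.5486, -5/3 + sqrt(7)/3 ≈ -0.7847

f''(x) = -6*x - 10
Second-derivative test at each critical point:
  f''(-2.5486) = 5.2915 > 0 → local minimum
  f''(-0.7847) = -5.2915 < 0 → local maximum

Critical points: x = -5/3 - sqrt(7)/3 ≈ -2.5486 (local minimum); x = -5/3 + sqrt(7)/3 ≈ -0.7847 (local maximum)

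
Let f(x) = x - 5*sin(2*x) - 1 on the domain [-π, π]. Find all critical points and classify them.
f'(x) = 1 - 10*cos(2*x)

Solve f'(x) = 0 on [-π, π]:
  f'(x) = 0 ⇔ cos(2*x) = 1/10, i.e. 2*x = ±arccos(1/10) + 2nπ; keep the solutions lying in [-π, π].
  ⇒ x = -pi + acos(1/10)/2 ≈ -2.4063, -acos(1/10)/2 ≈ -0.7353, acos(1/10)/2 ≈ 0.7353, pi - acos(1/10)/2 ≈ 2.4063

f''(x) = 20*sin(2*x)
Second-derivative test at each critical point:
  f''(-2.4063) = 19.8997 > 0 → local minimum
  f''(-0.7353) = -19.8997 < 0 → local maximum
  f''(0.7353) = 19.8997 > 0 → local minimum
  f''(2.4063) = -19.8997 < 0 → local maximum

Critical points: x = -pi + acos(1/10)/2 ≈ -2.4063 (local minimum); x = -acos(1/10)/2 ≈ -0.7353 (local maximum); x = acos(1/10)/2 ≈ 0.7353 (local minimum); x = pi - acos(1/10)/2 ≈ 2.4063 (local maximum)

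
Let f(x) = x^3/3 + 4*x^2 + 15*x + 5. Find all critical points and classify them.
f'(x) = x^2 + 8*x + 15

Solve f'(x) = 0:
  Factor: x^2 + 8*x + 15 = (x + 3)*(x + 5) = 0.
  ⇒ x = -5, -3

f''(x) = 2*x + 8
Second-derivative test at each critical point:
  f''(-5) = -2 < 0 → local maximum
  f''(-3) = 2 > 0 → local minimum

Critical points: x = -5 (local maximum); x = -3 (local minimum)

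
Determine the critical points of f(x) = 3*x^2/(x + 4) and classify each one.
f'(x) = 3*x*(x + 8)/(x^2 + 8*x + 16)

Solve f'(x) = 0:
  f'(x) = 3*x*(x + 8)/(x + 4)^2; the denominator is positive wherever f is defined, so f'(x) = 0 ⇔ 3*x^2 + 24*x = 0.
  Factor: 3*x^2 + 24*x = 3*x*(x + 8) = 0.
  ⇒ x = -8, 0

f''(x) = 96/(x^3 + 12*x^2 + 48*x + 64)
Second-derivative test at each critical point:
  f''(-8) = -3/2 < 0 → local maximum
  f''(0) = 3/2 > 0 → local minimum

Critical points: x = -8 (local maximum); x = 0 (local minimum)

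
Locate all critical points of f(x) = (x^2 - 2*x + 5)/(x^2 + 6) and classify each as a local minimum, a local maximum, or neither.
f'(x) = 2*(x^2 + x - 6)/(x^4 + 12*x^2 + 36)

Solve f'(x) = 0:
  f'(x) = 2*(x - 2)*(x + 3)/(x^2 + 6)^2; the denominator is positive wherever f is defined, so f'(x) = 0 ⇔ 2*x^2 + 2*x - 12 = 0.
  Factor: 2*x^2 + 2*x - 12 = 2*(x - 2)*(x + 3) = 0.
  ⇒ x = -3, 2

f''(x) = 2*(-2*x^3 - 3*x^2 + 36*x + 6)/(x^6 + 18*x^4 + 108*x^2 + 216)
Second-derivative test at each critical point:
  f''(-3) = -2/45 < 0 → local maximum
  f''(2) = 1/10 > 0 → local minimum

Critical points: x = -3 (local maximum); x = 2 (local minimum)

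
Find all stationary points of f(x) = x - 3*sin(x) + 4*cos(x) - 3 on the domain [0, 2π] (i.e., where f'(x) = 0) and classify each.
f'(x) = -4*sin(x) - 3*cos(x) + 1

Solve f'(x) = 0 on [0, 2π]:
  f'(x) = 0 ⇔ -4*sin(x) - 3*cos(x) = -1. Write the left side as R·cos(x + φ) with R = √((-3)² + 4²) = 5, cos φ = -3/5, sin φ = 4/5; then cos(x + φ) = -1/5. Solve for x and keep the solutions lying in [0, 2π].
  ⇒ x = atan((4 + 6*sqrt(6))/(3 - 8*sqrt(6))) + pi ≈ 2.2967, atan((4 - 6*sqrt(6))/(3 + 8*sqrt(6))) + 2*pi ≈ 5.8410

f''(x) = 3*sin(x) - 4*cos(x)
Second-derivative test at each critical point:
  f''(2.2967) = 4.8990 > 0 → local minimum
  f''(5.8410) = -4.8990 < 0 → local maximum

Critical points: x = atan((4 + 6*sqrt(6))/(3 - 8*sqrt(6))) + pi ≈ 2.2967 (local minimum); x = atan((4 - 6*sqrt(6))/(3 + 8*sqrt(6))) + 2*pi ≈ 5.8410 (local maximum)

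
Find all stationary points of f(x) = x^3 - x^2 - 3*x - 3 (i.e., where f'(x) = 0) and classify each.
f'(x) = 3*x^2 - 2*x - 3

Solve f'(x) = 0:
  3*x^2 - 2*x - 3 = 0 has no rational roots; quadratic formula: x = (2 ± √40)/6.
  ⇒ x = 1/3 - sqrt(10)/3 ≈ -0.7208, 1/3 + sqrt(10)/3 ≈ 1.3874

f''(x) = 6*x - 2
Second-derivative test at each critical point:
  f''(-0.7208) = -6.3246 < 0 → local maximum
  f''(1.3874) = 6.3246 > 0 → local minimum

Critical points: x = 1/3 - sqrt(10)/3 ≈ -0.7208 (local maximum); x = 1/3 + sqrt(10)/3 ≈ 1.3874 (local minimum)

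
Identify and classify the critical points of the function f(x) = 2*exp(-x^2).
f'(x) = -4*x*exp(-x^2)

Solve f'(x) = 0:
  f'(x) = (-4*x)·exp(-x^2) and exp(-x^2) > 0 for every x, so f'(x) = 0 ⇔ -4*x = 0.
  -4*x = 0.
  ⇒ x = 0

f''(x) = 4*(2*x^2 - 1)*exp(-x^2)
Second-derivative test at each critical point:
  f''(0) = -4 < 0 → local maximum

Critical points: x = 0 (local maximum)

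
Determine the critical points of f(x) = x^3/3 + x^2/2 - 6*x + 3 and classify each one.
f'(x) = x^2 + x - 6

Solve f'(x) = 0:
  Factor: x^2 + x - 6 = (x - 2)*(x + 3) = 0.
  ⇒ x = -3, 2

f''(x) = 2*x + 1
Second-derivative test at each critical point:
  f''(-3) = -5 < 0 → local maximum
  f''(2) = 5 > 0 → local minimum

Critical points: x = -3 (local maximum); x = 2 (local minimum)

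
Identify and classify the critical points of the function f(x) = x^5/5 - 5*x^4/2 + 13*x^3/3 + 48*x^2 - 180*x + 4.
f'(x) = x^4 - 10*x^3 + 13*x^2 + 96*x - 180

Solve f'(x) = 0:
  Factor: x^4 - 10*x^3 + 13*x^2 + 96*x - 180 = (x - 6)*(x - 5)*(x - 2)*(x + 3) = 0.
  ⇒ x = -3, 2, 5, 6

f''(x) = 4*x^3 - 30*x^2 + 26*x + 96
Second-derivative test at each critical point:
  f''(-3) = -360 < 0 → local maximum
  f''(2) = 60 > 0 → local minimum
  f''(5) = -24 < 0 → local maximum
  f''(6) = 36 > 0 → local minimum

Critical points: x = -3 (local maximum); x = 2 (local minimum); x = 5 (local maximum); x = 6 (local minimum)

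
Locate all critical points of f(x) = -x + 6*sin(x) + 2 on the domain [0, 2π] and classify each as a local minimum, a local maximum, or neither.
f'(x) = 6*cos(x) - 1

Solve f'(x) = 0 on [0, 2π]:
  f'(x) = 0 ⇔ cos(x) = 1/6, i.e. x = ±arccos(1/6) + 2nπ; keep the solutions lying in [0, 2π].
  ⇒ x = acos(1/6) ≈ 1.4033, -acos(1/6) + 2*pi ≈ 4.8798

f''(x) = -6*sin(x)
Second-derivative test at each critical point:
  f''(1.4033) = -5.9161 < 0 → local maximum
  f''(4.8798) = 5.9161 > 0 → local minimum

Critical points: x = acos(1/6) ≈ 1.4033 (local maximum); x = -acos(1/6) + 2*pi ≈ 4.8798 (local minimum)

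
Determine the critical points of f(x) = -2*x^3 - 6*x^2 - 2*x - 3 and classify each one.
f'(x) = -6*x^2 - 12*x - 2

Solve f'(x) = 0:
  Factor: -6*x^2 - 12*x - 2 = -2*(3*x^2 + 6*x + 1); 3*x^2 + 6*x + 1 = 0 has no rational roots; quadratic formula: x = (-6 ± √24)/6.
  ⇒ x = -1 - sqrt(6)/3 ≈ -1.8165, -1 + sqrt(6)/3 ≈ -0.1835

f''(x) = -12*x - 12
Second-derivative test at each critical point:
  f''(-1.8165) = 9.7980 > 0 → local minimum
  f''(-0.1835) = -9.7980 < 0 → local maximum

Critical points: x = -1 - sqrt(6)/3 ≈ -1.8165 (local minimum); x = -1 + sqrt(6)/3 ≈ -0.1835 (local maximum)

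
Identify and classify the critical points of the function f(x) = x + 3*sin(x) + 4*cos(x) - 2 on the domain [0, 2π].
f'(x) = -4*sin(x) + 3*cos(x) + 1

Solve f'(x) = 0 on [0, 2π]:
  f'(x) = 0 ⇔ -4*sin(x) + 3*cos(x) = -1. Write the left side as R·cos(x + φ) with R = √(3² + 4²) = 5, cos φ = 3/5, sin φ = 4/5; then cos(x + φ) = -1/5. Solve for x and keep the solutions lying in [0, 2π].
  ⇒ x = atan((4 + 6*sqrt(6))/(-3 + 8*sqrt(6))) ≈ 0.8449, atan((4 - 6*sqrt(6))/(-8*sqrt(6) - 3)) + pi ≈ 3.5837

f''(x) = -3*sin(x) - 4*cos(x)
Second-derivative test at each critical point:
  f''(0.8449) = -4.8990 < 0 → local maximum
  f''(3.5837) = 4.8990 > 0 → local minimum

Critical points: x = atan((4 + 6*sqrt(6))/(-3 + 8*sqrt(6))) ≈ 0.8449 (local maximum); x = atan((4 - 6*sqrt(6))/(-8*sqrt(6) - 3)) + pi ≈ 3.5837 (local minimum)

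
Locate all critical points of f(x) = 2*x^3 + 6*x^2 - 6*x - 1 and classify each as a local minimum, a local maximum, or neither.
f'(x) = 6*x^2 + 12*x - 6

Solve f'(x) = 0:
  Factor: 6*x^2 + 12*x - 6 = 6*(x^2 + 2*x - 1); x^2 + 2*x - 1 = 0 has no rational roots; quadratic formula: x = (-2 ± √8)/2.
  ⇒ x = -sqrt(2) - 1 ≈ -2.4142, -1 + sqrt(2) ≈ 0.4142

f''(x) = 12*x + 12
Second-derivative test at each critical point:
  f''(-2.4142) = -16.9706 < 0 → local maximum
  f''(0.4142) = 16.9706 > 0 → local minimum

Critical points: x = -sqrt(2) - 1 ≈ -2.4142 (local maximum); x = -1 + sqrt(2) ≈ 0.4142 (local minimum)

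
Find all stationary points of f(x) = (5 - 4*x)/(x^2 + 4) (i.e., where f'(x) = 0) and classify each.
f'(x) = 2*(2*x^2 - 5*x - 8)/(x^4 + 8*x^2 + 16)

Solve f'(x) = 0:
  f'(x) = 2*(2*x^2 - 5*x - 8)/(x^2 + 4)^2; the denominator is positive wherever f is defined, so f'(x) = 0 ⇔ 4*x^2 - 10*x - 16 = 0.
  Factor: 4*x^2 - 10*x - 16 = 2*(2*x^2 - 5*x - 8); 2*x^2 - 5*x - 8 = 0 has no rational roots; quadratic formula: x = (5 ± √89)/4.
  ⇒ x = 5/4 - sqrt(89)/4 ≈ -1.1085, 5/4 + sqrt(89)/4 ≈ 3.6085

f''(x) = 2*(4*x^2*(5 - 4*x) + (12*x - 5)*(x^2 + 4))/(x^2 + 4)^3
Second-derivative test at each critical point:
  f''(-1.1085) = -0.6901 < 0 → local maximum
  f''(3.6085) = 0.0651 > 0 → local minimum

Critical points: x = 5/4 - sqrt(89)/4 ≈ -1.1085 (local maximum); x = 5/4 + sqrt(89)/4 ≈ 3.6085 (local minimum)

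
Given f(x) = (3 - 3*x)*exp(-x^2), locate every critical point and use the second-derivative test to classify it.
f'(x) = 3*(2*x*(x - 1) - 1)*exp(-x^2)

Solve f'(x) = 0:
  f'(x) = (6*x^2 - 6*x - 3)·exp(-x^2) and exp(-x^2) > 0 for every x, so f'(x) = 0 ⇔ 6*x^2 - 6*x - 3 = 0.
  Factor: 6*x^2 - 6*x - 3 = 3*(2*x^2 - 2*x - 1); 2*x^2 - 2*x - 1 = 0 has no rational roots; quadratic formula: x = (2 ± √12)/4.
  ⇒ x = 1/2 - sqrt(3)/2 ≈ -0.3660, 1/2 + sqrt(3)/2 ≈ 1.3660

f''(x) = 6*(2*x^2*(1 - x) + 3*x - 1)*exp(-x^2)
Second-derivative test at each critical point:
  f''(-0.3660) = -9.0892 < 0 → local maximum
  f''(1.3660) = 1.6081 > 0 → local minimum

Critical points: x = 1/2 - sqrt(3)/2 ≈ -0.3660 (local maximum); x = 1/2 + sqrt(3)/2 ≈ 1.3660 (local minimum)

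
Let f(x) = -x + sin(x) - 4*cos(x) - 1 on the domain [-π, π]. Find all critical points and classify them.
f'(x) = 4*sin(x) + cos(x) - 1

Solve f'(x) = 0 on [-π, π]:
  f'(x) = 0 ⇔ 4*sin(x) + cos(x) = 1. Write the left side as R·cos(x + φ) with R = √(1² + (-4)²) = sqrt(17), cos φ = sqrt(17)/17, sin φ = -4*sqrt(17)/17; then cos(x + φ) = sqrt(17)/17. Solve for x and keep the solutions lying in [-π, π].
  ⇒ x = 0, pi - atan(8/15) ≈ 2.6516

f''(x) = -sin(x) + 4*cos(x)
Second-derivative test at each critical point:
  f''(0) = 4 > 0 → local minimum
  f''(2.6516) = -4 < 0 → local maximum

Critical points: x = 0 (local minimum); x = pi - atan(8/15) ≈ 2.6516 (local maximum)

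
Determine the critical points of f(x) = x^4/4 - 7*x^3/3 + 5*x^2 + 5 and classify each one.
f'(x) = x*(x^2 - 7*x + 10)

Solve f'(x) = 0:
  Factor: x^3 - 7*x^2 + 10*x = x*(x - 5)*(x - 2) = 0.
  ⇒ x = 0, 2, 5

f''(x) = 3*x^2 - 14*x + 10
Second-derivative test at each critical point:
  f''(0) = 10 > 0 → local minimum
  f''(2) = -6 < 0 → local maximum
  f''(5) = 15 > 0 → local minimum

Critical points: x = 0 (local minimum); x = 2 (local maximum); x = 5 (local minimum)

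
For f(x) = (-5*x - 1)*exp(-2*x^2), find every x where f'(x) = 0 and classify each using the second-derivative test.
f'(x) = (4*x*(5*x + 1) - 5)*exp(-2*x^2)

Solve f'(x) = 0:
  f'(x) = (20*x^2 + 4*x - 5)·exp(-2*x^2) and exp(-2*x^2) > 0 for every x, so f'(x) = 0 ⇔ 20*x^2 + 4*x - 5 = 0.
  20*x^2 + 4*x - 5 = 0 has no rational roots; quadratic formula: x = (-4 ± √416)/40.
  ⇒ x = -sqrt(26)/10 - 1/10 ≈ -0.6099, -1/10 + sqrt(26)/10 ≈ 0.4099

f''(x) = 4*(-20*x^3 - 4*x^2 + 15*x + 1)*exp(-2*x^2)
Second-derivative test at each critical point:
  f''(-0.6099) = -9.6928 < 0 → local maximum
  f''(0.4099) = 14.5749 > 0 → local minimum

Critical points: x = -sqrt(26)/10 - 1/10 ≈ -0.6099 (local maximum); x = -1/10 + sqrt(26)/10 ≈ 0.4099 (local minimum)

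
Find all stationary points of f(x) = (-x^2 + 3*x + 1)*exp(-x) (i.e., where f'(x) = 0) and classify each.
f'(x) = (x^2 - 5*x + 2)*exp(-x)

Solve f'(x) = 0:
  f'(x) = (x^2 - 5*x + 2)·exp(-x) and exp(-x) > 0 for every x, so f'(x) = 0 ⇔ x^2 - 5*x + 2 = 0.
  x^2 - 5*x + 2 = 0 has no rational roots; quadratic formula: x = (5 ± √17)/2.
  ⇒ x = 5/2 - sqrt(17)/2 ≈ 0.4384, sqrt(17)/2 + 5/2 ≈ 4.5616

f''(x) = (-x^2 + 7*x - 7)*exp(-x)
Second-derivative test at each critical point:
  f''(0.4384) = -2.6596 < 0 → local maximum
  f''(4.5616) = 0.0431 > 0 → local minimum

Critical points: x = 5/2 - sqrt(17)/2 ≈ 0.4384 (local maximum); x = sqrt(17)/2 + 5/2 ≈ 4.5616 (local minimum)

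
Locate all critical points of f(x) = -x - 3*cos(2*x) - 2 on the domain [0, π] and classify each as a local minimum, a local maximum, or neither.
f'(x) = 6*sin(2*x) - 1

Solve f'(x) = 0 on [0, π]:
  f'(x) = 0 ⇔ sin(2*x) = 1/6, i.e. 2*x = arcsin(1/6) + 2nπ or 2*x = π − arcsin(1/6) + 2nπ; keep the solutions lying in [0, π].
  ⇒ x = asin(1/6)/2 ≈ 0.0837, -asin(1/6)/2 + pi/2 ≈ 1.4871

f''(x) = 12*cos(2*x)
Second-derivative test at each critical point:
  f''(0.0837) = 11.8322 > 0 → local minimum
  f''(1.4871) = -11.8322 < 0 → local maximum

Critical points: x = asin(1/6)/2 ≈ 0.0837 (local minimum); x = -asin(1/6)/2 + pi/2 ≈ 1.4871 (local maximum)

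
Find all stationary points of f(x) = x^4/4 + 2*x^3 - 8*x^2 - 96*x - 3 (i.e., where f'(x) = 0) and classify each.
f'(x) = x^3 + 6*x^2 - 16*x - 96

Solve f'(x) = 0:
  Factor: x^3 + 6*x^2 - 16*x - 96 = (x - 4)*(x + 4)*(x + 6) = 0.
  ⇒ x = -6, -4, 4

f''(x) = 3*x^2 + 12*x - 16
Second-derivative test at each critical point:
  f''(-6) = 20 > 0 → local minimum
  f''(-4) = -16 < 0 → local maximum
  f''(4) = 80 > 0 → local minimum

Critical points: x = -6 (local minimum); x = -4 (local maximum); x = 4 (local minimum)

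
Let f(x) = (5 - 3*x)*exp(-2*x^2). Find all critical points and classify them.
f'(x) = (4*x*(3*x - 5) - 3)*exp(-2*x^2)

Solve f'(x) = 0:
  f'(x) = (12*x^2 - 20*x - 3)·exp(-2*x^2) and exp(-2*x^2) > 0 for every x, so f'(x) = 0 ⇔ 12*x^2 - 20*x - 3 = 0.
  12*x^2 - 20*x - 3 = 0 has no rational roots; quadratic formula: x = (20 ± √544)/24.
  ⇒ x = 5/6 - sqrt(34)/6 ≈ -0.1385, 5/6 + sqrt(34)/6 ≈ 1.8052

f''(x) = 4*(4*x^2*(5 - 3*x) + 9*x - 5)*exp(-2*x^2)
Second-derivative test at each critical point:
  f''(-0.1385) = -22.4460 < 0 → local maximum
  f''(1.8052) = 0.0345 > 0 → local minimum

Critical points: x = 5/6 - sqrt(34)/6 ≈ -0.1385 (local maximum); x = 5/6 + sqrt(34)/6 ≈ 1.8052 (local minimum)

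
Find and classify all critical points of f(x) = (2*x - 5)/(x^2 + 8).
f'(x) = 2*(-x^2 + 5*x + 8)/(x^4 + 16*x^2 + 64)

Solve f'(x) = 0:
  f'(x) = -2*(x^2 - 5*x - 8)/(x^2 + 8)^2; the denominator is positive wherever f is defined, so f'(x) = 0 ⇔ -2*x^2 + 10*x + 16 = 0.
  Factor: -2*x^2 + 10*x + 16 = -2*(x^2 - 5*x - 8); x^2 - 5*x - 8 = 0 has no rational roots; quadratic formula: x = (5 ± √57)/2.
  ⇒ x = 5/2 - sqrt(57)/2 ≈ -1.2749, 5/2 + sqrt(57)/2 ≈ 6.2749

f''(x) = 2*(4*x^2*(2*x - 5) + (5 - 6*x)*(x^2 + 8))/(x^2 + 8)^3
Second-derivative test at each critical point:
  f''(-1.2749) = 0.1630 > 0 → local minimum
  f''(6.2749) = -0.0067 < 0 → local maximum

Critical points: x = 5/2 - sqrt(57)/2 ≈ -1.2749 (local minimum); x = 5/2 + sqrt(57)/2 ≈ 6.2749 (local maximum)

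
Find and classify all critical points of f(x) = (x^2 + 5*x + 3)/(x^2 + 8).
f'(x) = 5*(-x^2 + 2*x + 8)/(x^4 + 16*x^2 + 64)

Solve f'(x) = 0:
  f'(x) = -5*(x - 4)*(x + 2)/(x^2 + 8)^2; the denominator is positive wherever f is defined, so f'(x) = 0 ⇔ -5*x^2 + 10*x + 40 = 0.
  Factor: -5*x^2 + 10*x + 40 = -5*(x - 4)*(x + 2) = 0.
  ⇒ x = -2, 4

f''(x) = 10*(x^3 - 3*x^2 - 24*x + 8)/(x^6 + 24*x^4 + 192*x^2 + 512)
Second-derivative test at each critical point:
  f''(-2) = 5/24 > 0 → local minimum
  f''(4) = -5/96 < 0 → local maximum

Critical points: x = -2 (local minimum); x = 4 (local maximum)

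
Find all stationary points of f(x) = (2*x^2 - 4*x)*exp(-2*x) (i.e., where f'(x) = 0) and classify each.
f'(x) = 4*(-x^2 + 3*x - 1)*exp(-2*x)

Solve f'(x) = 0:
  f'(x) = (-4*x^2 + 12*x - 4)·exp(-2*x) and exp(-2*x) > 0 for every x, so f'(x) = 0 ⇔ -4*x^2 + 12*x - 4 = 0.
  Factor: -4*x^2 + 12*x - 4 = -4*(x^2 - 3*x + 1); x^2 - 3*x + 1 = 0 has no rational roots; quadratic formula: x = (3 ± √5)/2.
  ⇒ x = 3/2 - sqrt(5)/2 ≈ 0.3820, sqrt(5)/2 + 3/2 ≈ 2.6180

f''(x) = 4*(2*x^2 - 8*x + 5)*exp(-2*x)
Second-derivative test at each critical point:
  f''(0.3820) = 4.1665 > 0 → local minimum
  f''(2.6180) = -0.0476 < 0 → local maximum

Critical points: x = 3/2 - sqrt(5)/2 ≈ 0.3820 (local minimum); x = sqrt(5)/2 + 3/2 ≈ 2.6180 (local maximum)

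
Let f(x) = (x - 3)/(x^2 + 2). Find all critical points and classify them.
f'(x) = (x^2 - 2*x*(x - 3) + 2)/(x^2 + 2)^2

Solve f'(x) = 0:
  f'(x) = -(x^2 - 6*x - 2)/(x^2 + 2)^2; the denominator is positive wherever f is defined, so f'(x) = 0 ⇔ -x^2 + 6*x + 2 = 0.
  x^2 - 6*x - 2 = 0 has no rational roots; quadratic formula: x = (6 ± √44)/2.
  ⇒ x = 3 - sqrt(11) ≈ -0.3166, 3 + sqrt(11) ≈ 6.3166

f''(x) = 2*(4*x^2*(x - 3) + 3*(1 - x)*(x^2 + 2))/(x^2 + 2)^3
Second-derivative test at each critical point:
  f''(-0.3166) = 1.5038 > 0 → local minimum
  f''(6.3166) = -0.0038 < 0 → local maximum

Critical points: x = 3 - sqrt(11) ≈ -0.3166 (local minimum); x = 3 + sqrt(11) ≈ 6.3166 (local maximum)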